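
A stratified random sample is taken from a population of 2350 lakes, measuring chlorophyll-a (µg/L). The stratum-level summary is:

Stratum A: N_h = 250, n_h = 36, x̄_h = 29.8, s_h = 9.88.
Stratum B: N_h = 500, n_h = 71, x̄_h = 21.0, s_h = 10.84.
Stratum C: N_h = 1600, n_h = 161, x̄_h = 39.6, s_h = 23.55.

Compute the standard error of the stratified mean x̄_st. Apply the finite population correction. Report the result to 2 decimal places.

V̂(x̄_st) = Σ W_h² (1 − n_h/N_h) s_h²/n_h, with W_h = N_h/N and N = 2350:
  stratum A: (250/2350)²·(1 − 36/250)·9.88²/36 = 0.0262681
  stratum B: (500/2350)²·(1 − 71/500)·10.84²/71 = 0.0642824
  stratum C: (1600/2350)²·(1 − 161/1600)·23.55²/161 = 1.43615
V̂(x̄_st) = 1.5267
SE(x̄_st) = √1.5267 = 1.2356

SE(x̄_st) ≈ 1.24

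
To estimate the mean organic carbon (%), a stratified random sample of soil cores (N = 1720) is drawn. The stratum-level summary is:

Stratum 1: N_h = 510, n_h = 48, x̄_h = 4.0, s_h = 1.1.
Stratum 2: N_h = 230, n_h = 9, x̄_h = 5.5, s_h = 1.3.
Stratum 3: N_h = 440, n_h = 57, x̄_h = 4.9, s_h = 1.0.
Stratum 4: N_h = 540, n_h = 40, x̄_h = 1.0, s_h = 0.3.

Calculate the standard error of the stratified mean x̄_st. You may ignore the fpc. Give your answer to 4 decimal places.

V̂(x̄_st) = Σ W_h² s_h²/n_h, with W_h = N_h/N and N = 1720:
  stratum 1: (510/1720)²·1.1²/48 = 0.0022163
  stratum 2: (230/1720)²·1.3²/9 = 0.00335771
  stratum 3: (440/1720)²·1.0²/57 = 0.00114808
  stratum 4: (540/1720)²·0.3²/40 = 0.000221775
V̂(x̄_st) = 0.00694386
SE(x̄_st) = √0.00694386 = 0.0833298

SE(x̄_st) ≈ 0.0833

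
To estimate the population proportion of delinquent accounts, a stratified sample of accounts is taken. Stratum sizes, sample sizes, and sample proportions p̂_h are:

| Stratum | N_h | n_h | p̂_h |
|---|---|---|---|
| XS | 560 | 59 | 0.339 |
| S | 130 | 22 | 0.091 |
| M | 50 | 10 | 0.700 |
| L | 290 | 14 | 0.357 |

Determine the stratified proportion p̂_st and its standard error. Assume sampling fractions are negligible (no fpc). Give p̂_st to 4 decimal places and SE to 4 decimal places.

N = 1030; stratum weights W_h = N_h/N.
p̂_st = Σ W_h p̂_h = (560·0.339 + 130·0.091 + 50·0.700 + 290·0.357)/1030 = 0.33029
V̂(p̂_st) = Σ W_h² p̂_h(1−p̂_h)/(n_h−1):
  stratum XS: (560/1030)²·0.339·0.661/58 = 0.00114202
  stratum S: (130/1030)²·0.091·0.909/21 = 6.27478e-05
  stratum M: (50/1030)²·0.700·0.300/9 = 5.49848e-05
  stratum L: (290/1030)²·0.357·0.643/13 = 0.00139977
V̂(p̂_st) = 0.00265953; SE = √V̂ = 0.0515706

p̂_st ≈ 0.3303, SE ≈ 0.0516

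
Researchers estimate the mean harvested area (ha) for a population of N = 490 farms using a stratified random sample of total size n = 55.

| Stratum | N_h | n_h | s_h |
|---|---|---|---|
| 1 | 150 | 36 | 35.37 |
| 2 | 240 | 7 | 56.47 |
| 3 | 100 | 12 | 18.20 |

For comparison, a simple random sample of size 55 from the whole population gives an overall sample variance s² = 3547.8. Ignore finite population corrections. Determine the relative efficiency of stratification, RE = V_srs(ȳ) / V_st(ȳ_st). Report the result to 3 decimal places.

V̂(ȳ_st) = Σ W_h² s_h²/n_h, with W_h = N_h/N and N = 490:
  stratum 1: (150/490)²·35.37²/36 = 3.25655
  stratum 2: (240/490)²·56.47²/7 = 109.287
  stratum 3: (100/490)²·18.20²/12 = 1.14966
V_st = 113.693
V_srs = s²/n = 3547.8/55 = 64.5055
Relative efficiency = V_srs / V_st = 64.5055/113.693 = 0.5674

RE ≈ 0.567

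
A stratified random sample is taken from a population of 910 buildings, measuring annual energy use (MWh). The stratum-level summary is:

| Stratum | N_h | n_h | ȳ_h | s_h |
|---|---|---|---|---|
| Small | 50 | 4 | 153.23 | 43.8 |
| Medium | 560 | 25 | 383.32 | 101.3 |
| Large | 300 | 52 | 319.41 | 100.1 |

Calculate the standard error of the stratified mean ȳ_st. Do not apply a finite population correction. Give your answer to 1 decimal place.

SE(ȳ_st) ≈ 13.3

V̂(ȳ_st) = Σ W_h² s_h²/n_h, with W_h = N_h/N and N = 910:
  stratum Small: (50/910)²·43.8²/4 = 1.44792
  stratum Medium: (560/910)²·101.3²/25 = 155.443
  stratum Large: (300/910)²·100.1²/52 = 20.9423
V̂(ȳ_st) = 177.834
SE(ȳ_st) = √177.834 = 13.3354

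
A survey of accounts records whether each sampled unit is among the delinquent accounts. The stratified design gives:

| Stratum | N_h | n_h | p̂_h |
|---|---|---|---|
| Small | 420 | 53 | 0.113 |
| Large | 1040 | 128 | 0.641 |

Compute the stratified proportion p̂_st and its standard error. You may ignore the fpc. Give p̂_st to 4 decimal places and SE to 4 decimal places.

p̂_st ≈ 0.4891, SE ≈ 0.0328

N = 1460; stratum weights W_h = N_h/N.
p̂_st = Σ W_h p̂_h = (420·0.113 + 1040·0.641)/1460 = 0.48911
V̂(p̂_st) = Σ W_h² p̂_h(1−p̂_h)/(n_h−1):
  stratum Small: (420/1460)²·0.113·0.887/52 = 0.000159511
  stratum Large: (1040/1460)²·0.641·0.359/127 = 0.000919411
V̂(p̂_st) = 0.00107892; SE = √V̂ = 0.032847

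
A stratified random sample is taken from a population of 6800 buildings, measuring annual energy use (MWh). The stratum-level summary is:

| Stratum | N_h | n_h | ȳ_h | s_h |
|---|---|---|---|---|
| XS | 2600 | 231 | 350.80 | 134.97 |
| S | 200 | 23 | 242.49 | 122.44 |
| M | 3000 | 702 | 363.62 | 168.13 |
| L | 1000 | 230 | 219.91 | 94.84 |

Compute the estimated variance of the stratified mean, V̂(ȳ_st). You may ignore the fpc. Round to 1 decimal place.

V̂(ȳ_st) = Σ W_h² s_h²/n_h, with W_h = N_h/N and N = 6800:
  stratum XS: (2600/6800)²·134.97²/231 = 11.529
  stratum S: (200/6800)²·122.44²/23 = 0.563847
  stratum M: (3000/6800)²·168.13²/702 = 7.83751
  stratum L: (1000/6800)²·94.84²/230 = 0.845741
V̂(ȳ_st) = 20.7761

V̂(ȳ_st) ≈ 20.8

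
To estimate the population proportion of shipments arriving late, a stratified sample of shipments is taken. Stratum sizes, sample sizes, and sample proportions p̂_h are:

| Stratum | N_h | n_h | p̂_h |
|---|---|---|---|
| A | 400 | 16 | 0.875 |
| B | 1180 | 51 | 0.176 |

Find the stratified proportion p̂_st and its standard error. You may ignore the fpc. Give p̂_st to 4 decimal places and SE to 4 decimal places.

N = 1580; stratum weights W_h = N_h/N.
p̂_st = Σ W_h p̂_h = (400·0.875 + 1180·0.176)/1580 = 0.35296
V̂(p̂_st) = Σ W_h² p̂_h(1−p̂_h)/(n_h−1):
  stratum A: (400/1580)²·0.875·0.125/15 = 0.00046734
  stratum B: (1180/1580)²·0.176·0.824/50 = 0.00161778
V̂(p̂_st) = 0.00208512; SE = √V̂ = 0.0456631

p̂_st ≈ 0.3530, SE ≈ 0.0457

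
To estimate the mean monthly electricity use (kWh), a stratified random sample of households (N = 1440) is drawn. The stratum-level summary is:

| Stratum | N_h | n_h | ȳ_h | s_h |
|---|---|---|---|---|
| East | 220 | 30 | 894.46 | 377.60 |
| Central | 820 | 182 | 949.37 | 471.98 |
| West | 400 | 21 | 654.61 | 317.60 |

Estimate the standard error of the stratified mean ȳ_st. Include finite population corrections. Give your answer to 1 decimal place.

V̂(ȳ_st) = Σ W_h² (1 − n_h/N_h) s_h²/n_h, with W_h = N_h/N and N = 1440:
  stratum East: (220/1440)²·(1 − 30/220)·377.60²/30 = 95.8063
  stratum Central: (820/1440)²·(1 − 182/820)·471.98²/182 = 308.806
  stratum West: (400/1440)²·(1 − 21/400)·317.60²/21 = 351.169
V̂(ȳ_st) = 755.781
SE(ȳ_st) = √755.781 = 27.4915

SE(ȳ_st) ≈ 27.5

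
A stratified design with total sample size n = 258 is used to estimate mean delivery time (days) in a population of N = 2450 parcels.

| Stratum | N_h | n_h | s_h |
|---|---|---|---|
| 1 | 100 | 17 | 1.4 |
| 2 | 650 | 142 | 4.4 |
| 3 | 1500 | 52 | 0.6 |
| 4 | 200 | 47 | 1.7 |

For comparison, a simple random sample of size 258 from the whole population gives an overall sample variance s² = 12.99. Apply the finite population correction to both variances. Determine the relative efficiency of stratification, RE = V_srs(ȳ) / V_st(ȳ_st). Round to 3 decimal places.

RE ≈ 4.299

V̂(ȳ_st) = Σ W_h² (1 − n_h/N_h) s_h²/n_h, with W_h = N_h/N and N = 2450:
  stratum 1: (100/2450)²·(1 − 17/100)·1.4²/17 = 0.000159424
  stratum 2: (650/2450)²·(1 − 142/650)·4.4²/142 = 0.00750001
  stratum 3: (1500/2450)²·(1 − 52/1500)·0.6²/52 = 0.00250511
  stratum 4: (200/2450)²·(1 − 47/200)·1.7²/47 = 0.000313465
V_st = 0.010478
V_srs = (1 − 258/2450)·12.99/258 = 0.0450468
Relative efficiency = V_srs / V_st = 0.0450468/0.010478 = 4.2992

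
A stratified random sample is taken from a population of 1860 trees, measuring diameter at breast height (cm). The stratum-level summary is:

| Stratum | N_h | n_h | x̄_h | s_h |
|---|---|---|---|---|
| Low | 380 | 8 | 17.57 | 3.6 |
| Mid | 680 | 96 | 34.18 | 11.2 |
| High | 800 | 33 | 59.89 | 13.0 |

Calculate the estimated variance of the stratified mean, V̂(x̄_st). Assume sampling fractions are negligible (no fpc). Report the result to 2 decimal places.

V̂(x̄_st) ≈ 1.19

V̂(x̄_st) = Σ W_h² s_h²/n_h, with W_h = N_h/N and N = 1860:
  stratum Low: (380/1860)²·3.6²/8 = 0.0676171
  stratum Mid: (680/1860)²·11.2²/96 = 0.174645
  stratum High: (800/1860)²·13.0²/33 = 0.947386
V̂(x̄_st) = 1.18965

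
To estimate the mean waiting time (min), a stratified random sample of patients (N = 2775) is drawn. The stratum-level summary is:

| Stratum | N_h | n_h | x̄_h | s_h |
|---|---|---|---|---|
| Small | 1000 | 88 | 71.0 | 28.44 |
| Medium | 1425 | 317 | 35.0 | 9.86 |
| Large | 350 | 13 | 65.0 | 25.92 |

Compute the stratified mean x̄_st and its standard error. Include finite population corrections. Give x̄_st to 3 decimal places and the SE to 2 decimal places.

x̄_st = Σ W_h x̄_h = (1000·71.0 + 1425·35.0 + 350·65.0)/2775 = 51.75676
V̂(x̄_st) = Σ W_h² (1 − n_h/N_h) s_h²/n_h, with W_h = N_h/N and N = 2775:
  stratum Small: (1000/2775)²·(1 − 88/1000)·28.44²/88 = 1.08854
  stratum Medium: (1425/2775)²·(1 − 317/1425)·9.86²/317 = 0.0628815
  stratum Large: (350/2775)²·(1 − 13/350)·25.92²/13 = 0.791587
V̂(x̄_st) = 1.94301
SE(x̄_st) = √1.94301 = 1.39392

x̄_st ≈ 51.757, SE ≈ 1.39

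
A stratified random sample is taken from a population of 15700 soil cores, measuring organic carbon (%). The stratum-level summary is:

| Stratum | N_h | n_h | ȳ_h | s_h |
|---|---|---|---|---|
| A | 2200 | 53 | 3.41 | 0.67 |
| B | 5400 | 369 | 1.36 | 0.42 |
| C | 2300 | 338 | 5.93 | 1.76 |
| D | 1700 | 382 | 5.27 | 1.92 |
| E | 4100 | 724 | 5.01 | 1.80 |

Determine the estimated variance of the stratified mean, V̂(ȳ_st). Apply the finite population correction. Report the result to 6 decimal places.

V̂(ȳ_st) ≈ 0.000722

V̂(ȳ_st) = Σ W_h² (1 − n_h/N_h) s_h²/n_h, with W_h = N_h/N and N = 15700:
  stratum A: (2200/15700)²·(1 − 53/2200)·0.67²/53 = 0.000162304
  stratum B: (5400/15700)²·(1 − 369/5400)·0.42²/369 = 5.26891e-05
  stratum C: (2300/15700)²·(1 − 338/2300)·1.76²/338 = 0.000167778
  stratum D: (1700/15700)²·(1 − 382/1700)·1.92²/382 = 8.77211e-05
  stratum E: (4100/15700)²·(1 − 724/4100)·1.80²/724 = 0.000251301
V̂(ȳ_st) = 0.000721793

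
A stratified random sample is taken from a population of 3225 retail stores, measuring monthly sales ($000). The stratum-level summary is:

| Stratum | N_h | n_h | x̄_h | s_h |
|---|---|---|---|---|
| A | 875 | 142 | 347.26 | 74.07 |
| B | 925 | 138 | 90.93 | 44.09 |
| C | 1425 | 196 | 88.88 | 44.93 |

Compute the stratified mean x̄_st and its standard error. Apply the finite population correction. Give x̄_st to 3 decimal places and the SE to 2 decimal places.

x̄_st ≈ 159.571, SE ≈ 2.26

x̄_st = Σ W_h x̄_h = (875·347.26 + 925·90.93 + 1425·88.88)/3225 = 159.57109
V̂(x̄_st) = Σ W_h² (1 − n_h/N_h) s_h²/n_h, with W_h = N_h/N and N = 3225:
  stratum A: (875/3225)²·(1 − 142/875)·74.07²/142 = 2.38259
  stratum B: (925/3225)²·(1 − 138/925)·44.09²/138 = 0.985957
  stratum C: (1425/3225)²·(1 − 196/1425)·44.93²/196 = 1.7343
V̂(x̄_st) = 5.10284
SE(x̄_st) = √5.10284 = 2.25895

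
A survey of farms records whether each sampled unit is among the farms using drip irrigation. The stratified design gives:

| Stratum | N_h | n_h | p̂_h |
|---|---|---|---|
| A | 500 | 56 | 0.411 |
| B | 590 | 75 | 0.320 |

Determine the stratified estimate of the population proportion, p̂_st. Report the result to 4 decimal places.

N = 1090; stratum weights W_h = N_h/N.
p̂_st = Σ W_h p̂_h = (500·0.411 + 590·0.320)/1090 = 0.36174

p̂_st ≈ 0.3617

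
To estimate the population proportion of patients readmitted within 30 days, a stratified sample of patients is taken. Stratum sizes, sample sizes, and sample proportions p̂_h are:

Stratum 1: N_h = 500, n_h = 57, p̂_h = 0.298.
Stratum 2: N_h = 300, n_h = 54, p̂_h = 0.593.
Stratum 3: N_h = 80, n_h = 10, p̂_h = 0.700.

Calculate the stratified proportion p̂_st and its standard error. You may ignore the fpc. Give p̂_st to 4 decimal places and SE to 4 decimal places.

N = 880; stratum weights W_h = N_h/N.
p̂_st = Σ W_h p̂_h = (500·0.298 + 300·0.593 + 80·0.700)/880 = 0.43511
V̂(p̂_st) = Σ W_h² p̂_h(1−p̂_h)/(n_h−1):
  stratum 1: (500/880)²·0.298·0.702/56 = 0.00120598
  stratum 2: (300/880)²·0.593·0.407/53 = 0.000529237
  stratum 3: (80/880)²·0.700·0.300/9 = 0.000192837
V̂(p̂_st) = 0.00192805; SE = √V̂ = 0.0439096

p̂_st ≈ 0.4351, SE ≈ 0.0439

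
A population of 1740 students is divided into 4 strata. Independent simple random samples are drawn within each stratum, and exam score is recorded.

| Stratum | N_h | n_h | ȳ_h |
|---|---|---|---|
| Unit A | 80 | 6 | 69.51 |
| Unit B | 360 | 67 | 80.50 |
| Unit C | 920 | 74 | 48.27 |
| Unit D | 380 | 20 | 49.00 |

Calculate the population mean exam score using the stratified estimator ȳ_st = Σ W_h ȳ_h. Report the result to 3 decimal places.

ȳ_st ≈ 56.074

N = Σ N_h = 1740. Stratum weights W_h = N_h/N.
ȳ_st = (80·69.51 + 360·80.50 + 920·48.27 + 380·49.00) / 1740 = 56.07425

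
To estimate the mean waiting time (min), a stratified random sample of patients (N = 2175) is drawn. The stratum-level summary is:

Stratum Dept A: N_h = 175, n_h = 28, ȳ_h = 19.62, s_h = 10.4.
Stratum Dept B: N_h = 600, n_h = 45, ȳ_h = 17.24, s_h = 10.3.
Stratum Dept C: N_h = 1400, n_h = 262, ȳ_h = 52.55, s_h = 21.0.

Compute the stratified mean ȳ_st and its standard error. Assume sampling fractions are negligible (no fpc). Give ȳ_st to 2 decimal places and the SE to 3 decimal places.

ȳ_st ≈ 40.16, SE ≈ 0.950

ȳ_st = Σ W_h ȳ_h = (175·19.62 + 600·17.24 + 1400·52.55)/2175 = 40.15977
V̂(ȳ_st) = Σ W_h² s_h²/n_h, with W_h = N_h/N and N = 2175:
  stratum Dept A: (175/2175)²·10.4²/28 = 0.0250073
  stratum Dept B: (600/2175)²·10.3²/45 = 0.17941
  stratum Dept C: (1400/2175)²·21.0²/262 = 0.697389
V̂(ȳ_st) = 0.901806
SE(ȳ_st) = √0.901806 = 0.949634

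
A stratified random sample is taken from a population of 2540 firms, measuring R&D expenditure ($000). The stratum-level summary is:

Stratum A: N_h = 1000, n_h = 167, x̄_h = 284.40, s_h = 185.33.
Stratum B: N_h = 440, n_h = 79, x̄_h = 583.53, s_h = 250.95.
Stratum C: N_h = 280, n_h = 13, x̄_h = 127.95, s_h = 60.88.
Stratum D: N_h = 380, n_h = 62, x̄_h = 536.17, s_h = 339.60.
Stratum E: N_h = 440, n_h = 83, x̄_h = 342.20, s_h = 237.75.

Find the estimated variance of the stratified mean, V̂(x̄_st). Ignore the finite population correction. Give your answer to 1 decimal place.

V̂(x̄_st) = Σ W_h² s_h²/n_h, with W_h = N_h/N and N = 2540:
  stratum A: (1000/2540)²·185.33²/167 = 31.8792
  stratum B: (440/2540)²·250.95²/79 = 23.9213
  stratum C: (280/2540)²·60.88²/13 = 3.46461
  stratum D: (380/2540)²·339.60²/62 = 41.6335
  stratum E: (440/2540)²·237.75²/83 = 20.4362
V̂(x̄_st) = 121.335

V̂(x̄_st) ≈ 121.3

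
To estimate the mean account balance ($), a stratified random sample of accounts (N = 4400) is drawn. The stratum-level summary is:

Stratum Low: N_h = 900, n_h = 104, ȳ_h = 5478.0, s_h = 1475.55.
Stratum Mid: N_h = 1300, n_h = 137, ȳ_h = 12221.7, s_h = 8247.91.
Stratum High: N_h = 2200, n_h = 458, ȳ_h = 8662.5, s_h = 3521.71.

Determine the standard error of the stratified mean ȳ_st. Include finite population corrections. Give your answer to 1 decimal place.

SE(ȳ_st) ≈ 211.9

V̂(ȳ_st) = Σ W_h² (1 − n_h/N_h) s_h²/n_h, with W_h = N_h/N and N = 4400:
  stratum Low: (900/4400)²·(1 − 104/900)·1475.55²/104 = 774.684
  stratum Mid: (1300/4400)²·(1 − 137/1300)·8247.91²/137 = 38778
  stratum High: (2200/4400)²·(1 − 458/2200)·3521.71²/458 = 5360.52
V̂(ȳ_st) = 44913.2
SE(ȳ_st) = √44913.2 = 211.927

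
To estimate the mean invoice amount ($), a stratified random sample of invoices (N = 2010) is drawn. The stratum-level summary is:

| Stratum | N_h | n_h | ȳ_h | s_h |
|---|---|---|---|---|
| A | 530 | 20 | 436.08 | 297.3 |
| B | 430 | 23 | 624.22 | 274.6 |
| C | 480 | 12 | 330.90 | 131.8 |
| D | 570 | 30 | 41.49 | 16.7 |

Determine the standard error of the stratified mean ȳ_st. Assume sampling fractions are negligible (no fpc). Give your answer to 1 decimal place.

SE(ȳ_st) ≈ 23.3

V̂(ȳ_st) = Σ W_h² s_h²/n_h, with W_h = N_h/N and N = 2010:
  stratum A: (530/2010)²·297.3²/20 = 307.269
  stratum B: (430/2010)²·274.6²/23 = 150.044
  stratum C: (480/2010)²·131.8²/12 = 82.5543
  stratum D: (570/2010)²·16.7²/30 = 0.7476
V̂(ȳ_st) = 540.615
SE(ȳ_st) = √540.615 = 23.2511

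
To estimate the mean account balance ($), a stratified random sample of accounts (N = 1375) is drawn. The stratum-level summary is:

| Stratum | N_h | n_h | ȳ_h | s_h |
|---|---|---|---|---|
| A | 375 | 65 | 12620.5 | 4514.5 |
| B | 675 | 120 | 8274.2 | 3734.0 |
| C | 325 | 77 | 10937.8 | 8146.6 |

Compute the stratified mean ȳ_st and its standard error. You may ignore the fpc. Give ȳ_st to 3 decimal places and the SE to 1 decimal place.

ȳ_st ≈ 10089.133, SE ≈ 315.4

ȳ_st = Σ W_h ȳ_h = (375·12620.5 + 675·8274.2 + 325·10937.8)/1375 = 10089.13273
V̂(ȳ_st) = Σ W_h² s_h²/n_h, with W_h = N_h/N and N = 1375:
  stratum A: (375/1375)²·4514.5²/65 = 23321.9
  stratum B: (675/1375)²·3734.0²/120 = 28000.7
  stratum C: (325/1375)²·8146.6²/77 = 48153
V̂(ȳ_st) = 99475.6
SE(ȳ_st) = √99475.6 = 315.398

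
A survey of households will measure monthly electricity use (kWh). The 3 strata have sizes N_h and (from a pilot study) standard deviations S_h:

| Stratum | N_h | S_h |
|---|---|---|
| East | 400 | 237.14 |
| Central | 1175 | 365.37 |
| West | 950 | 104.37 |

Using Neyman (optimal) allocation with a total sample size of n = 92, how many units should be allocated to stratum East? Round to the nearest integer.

14

Neyman allocation: n_h = n · N_h S_h / Σ N_i S_i, with n = 92.
  stratum East: N_h·S_h = 400·237.14 = 94856.00
  stratum Central: N_h·S_h = 1175·365.37 = 429309.75
  stratum West: N_h·S_h = 950·104.37 = 99151.50
Σ N_h S_h = 623317.25
n for stratum East = 92·94856.00/623317.25 = 14.000 → 14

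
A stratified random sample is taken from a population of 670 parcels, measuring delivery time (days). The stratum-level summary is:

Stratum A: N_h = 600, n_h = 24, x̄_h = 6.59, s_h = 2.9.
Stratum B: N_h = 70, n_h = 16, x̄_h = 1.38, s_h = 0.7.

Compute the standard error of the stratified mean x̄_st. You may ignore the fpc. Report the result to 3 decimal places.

V̂(x̄_st) = Σ W_h² s_h²/n_h, with W_h = N_h/N and N = 670:
  stratum A: (600/670)²·2.9²/24 = 0.28102
  stratum B: (70/670)²·0.7²/16 = 0.000334289
V̂(x̄_st) = 0.281355
SE(x̄_st) = √0.281355 = 0.530429

SE(x̄_st) ≈ 0.530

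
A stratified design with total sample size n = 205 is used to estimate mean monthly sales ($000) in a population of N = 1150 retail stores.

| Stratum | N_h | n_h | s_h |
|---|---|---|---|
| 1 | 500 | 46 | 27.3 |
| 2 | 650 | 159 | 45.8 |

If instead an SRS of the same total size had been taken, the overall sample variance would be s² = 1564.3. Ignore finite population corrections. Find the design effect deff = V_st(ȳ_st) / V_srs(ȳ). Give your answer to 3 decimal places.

deff ≈ 0.954

V̂(ȳ_st) = Σ W_h² s_h²/n_h, with W_h = N_h/N and N = 1150:
  stratum 1: (500/1150)²·27.3²/46 = 3.06275
  stratum 2: (650/1150)²·45.8²/159 = 4.21468
V_st = 7.27743
V_srs = s²/n = 1564.3/205 = 7.63073
deff = V_st / V_srs = 7.27743/7.63073 = 0.9537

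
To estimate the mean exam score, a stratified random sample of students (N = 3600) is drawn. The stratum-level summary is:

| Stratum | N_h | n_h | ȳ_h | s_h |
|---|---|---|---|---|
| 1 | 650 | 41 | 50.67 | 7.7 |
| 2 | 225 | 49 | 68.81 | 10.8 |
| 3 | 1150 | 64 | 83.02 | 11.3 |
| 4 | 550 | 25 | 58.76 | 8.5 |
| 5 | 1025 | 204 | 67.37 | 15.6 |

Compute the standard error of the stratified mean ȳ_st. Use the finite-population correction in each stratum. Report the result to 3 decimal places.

SE(ȳ_st) ≈ 0.621

V̂(ȳ_st) = Σ W_h² (1 − n_h/N_h) s_h²/n_h, with W_h = N_h/N and N = 3600:
  stratum 1: (650/3600)²·(1 − 41/650)·7.7²/41 = 0.0441696
  stratum 2: (225/3600)²·(1 − 49/225)·10.8²/49 = 0.00727347
  stratum 3: (1150/3600)²·(1 − 64/1150)·11.3²/64 = 0.192265
  stratum 4: (550/3600)²·(1 − 25/550)·8.5²/25 = 0.0643895
  stratum 5: (1025/3600)²·(1 − 204/1025)·15.6²/204 = 0.0774606
V̂(ȳ_st) = 0.385558
SE(ȳ_st) = √0.385558 = 0.620933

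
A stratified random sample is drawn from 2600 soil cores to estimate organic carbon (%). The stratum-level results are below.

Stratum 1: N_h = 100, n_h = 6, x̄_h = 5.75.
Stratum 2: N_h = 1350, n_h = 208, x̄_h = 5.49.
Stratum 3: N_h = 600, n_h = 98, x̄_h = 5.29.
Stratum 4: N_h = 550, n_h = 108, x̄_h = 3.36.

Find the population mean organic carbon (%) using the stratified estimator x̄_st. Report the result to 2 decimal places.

N = Σ N_h = 2600. Stratum weights W_h = N_h/N.
x̄_st = (100·5.75 + 1350·5.49 + 600·5.29 + 550·3.36) / 2600 = 5.0033

x̄_st ≈ 5.00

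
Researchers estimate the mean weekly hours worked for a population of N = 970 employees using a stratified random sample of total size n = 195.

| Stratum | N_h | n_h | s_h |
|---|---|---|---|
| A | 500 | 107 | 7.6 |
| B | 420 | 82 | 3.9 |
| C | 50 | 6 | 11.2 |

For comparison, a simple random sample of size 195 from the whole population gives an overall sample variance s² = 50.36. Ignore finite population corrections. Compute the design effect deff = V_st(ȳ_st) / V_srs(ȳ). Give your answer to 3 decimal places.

V̂(ȳ_st) = Σ W_h² s_h²/n_h, with W_h = N_h/N and N = 970:
  stratum A: (500/970)²·7.6²/107 = 0.14343
  stratum B: (420/970)²·3.9²/82 = 0.0347753
  stratum C: (50/970)²·11.2²/6 = 0.0555497
V_st = 0.233755
V_srs = s²/n = 50.36/195 = 0.258256
deff = V_st / V_srs = 0.233755/0.258256 = 0.9051

deff ≈ 0.905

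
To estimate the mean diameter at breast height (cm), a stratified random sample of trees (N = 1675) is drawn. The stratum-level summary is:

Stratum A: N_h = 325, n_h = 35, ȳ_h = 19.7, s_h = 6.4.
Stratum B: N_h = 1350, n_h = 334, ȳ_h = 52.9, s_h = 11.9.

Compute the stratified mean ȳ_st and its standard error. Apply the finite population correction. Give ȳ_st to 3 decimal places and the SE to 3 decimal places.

ȳ_st = Σ W_h ȳ_h = (325·19.7 + 1350·52.9)/1675 = 46.45821
V̂(ȳ_st) = Σ W_h² (1 − n_h/N_h) s_h²/n_h, with W_h = N_h/N and N = 1675:
  stratum A: (325/1675)²·(1 − 35/325)·6.4²/35 = 0.0393137
  stratum B: (1350/1675)²·(1 − 334/1350)·11.9²/334 = 0.207274
V̂(ȳ_st) = 0.246588
SE(ȳ_st) = √0.246588 = 0.496576

ȳ_st ≈ 46.458, SE ≈ 0.497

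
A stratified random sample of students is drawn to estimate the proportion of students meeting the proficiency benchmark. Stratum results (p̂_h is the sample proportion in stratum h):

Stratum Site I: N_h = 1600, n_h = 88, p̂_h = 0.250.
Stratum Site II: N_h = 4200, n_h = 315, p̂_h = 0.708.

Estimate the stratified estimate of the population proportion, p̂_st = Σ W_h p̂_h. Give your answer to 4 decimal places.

N = 5800; stratum weights W_h = N_h/N.
p̂_st = Σ W_h p̂_h = (1600·0.250 + 4200·0.708)/5800 = 0.58166

p̂_st ≈ 0.5817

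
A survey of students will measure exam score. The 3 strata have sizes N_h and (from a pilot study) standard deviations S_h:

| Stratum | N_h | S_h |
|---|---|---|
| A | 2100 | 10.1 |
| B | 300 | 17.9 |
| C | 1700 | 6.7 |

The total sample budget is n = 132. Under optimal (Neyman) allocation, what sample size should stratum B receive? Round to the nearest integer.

19

Neyman allocation: n_h = n · N_h S_h / Σ N_i S_i, with n = 132.
  stratum A: N_h·S_h = 2100·10.1 = 21210.00
  stratum B: N_h·S_h = 300·17.9 = 5370.00
  stratum C: N_h·S_h = 1700·6.7 = 11390.00
Σ N_h S_h = 37970.00
n for stratum B = 132·5370.00/37970.00 = 18.668 → 19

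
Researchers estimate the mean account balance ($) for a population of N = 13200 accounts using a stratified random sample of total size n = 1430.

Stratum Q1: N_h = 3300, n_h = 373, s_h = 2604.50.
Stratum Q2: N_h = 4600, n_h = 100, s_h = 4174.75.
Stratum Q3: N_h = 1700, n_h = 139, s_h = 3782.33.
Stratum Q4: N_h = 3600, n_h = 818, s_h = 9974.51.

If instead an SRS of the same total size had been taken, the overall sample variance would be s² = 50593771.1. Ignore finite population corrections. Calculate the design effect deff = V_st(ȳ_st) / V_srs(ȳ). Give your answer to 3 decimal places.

V̂(ȳ_st) = Σ W_h² s_h²/n_h, with W_h = N_h/N and N = 13200:
  stratum Q1: (3300/13200)²·2604.50²/373 = 1136.63
  stratum Q2: (4600/13200)²·4174.75²/100 = 21165.5
  stratum Q3: (1700/13200)²·3782.33²/139 = 1707.08
  stratum Q4: (3600/13200)²·9974.51²/818 = 9046.63
V_st = 33055.9
V_srs = s²/n = 50593771.1/1430 = 35380.3
deff = V_st / V_srs = 33055.9/35380.3 = 0.9343

deff ≈ 0.934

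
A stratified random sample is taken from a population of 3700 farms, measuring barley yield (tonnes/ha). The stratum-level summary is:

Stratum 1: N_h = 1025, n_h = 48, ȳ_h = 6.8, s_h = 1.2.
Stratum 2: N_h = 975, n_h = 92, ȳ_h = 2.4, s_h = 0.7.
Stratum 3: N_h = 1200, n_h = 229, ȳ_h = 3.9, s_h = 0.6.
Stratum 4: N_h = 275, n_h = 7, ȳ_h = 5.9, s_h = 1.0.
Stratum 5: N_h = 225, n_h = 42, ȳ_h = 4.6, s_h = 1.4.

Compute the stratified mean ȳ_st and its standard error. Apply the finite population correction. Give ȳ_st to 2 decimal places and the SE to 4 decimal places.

ȳ_st = Σ W_h ȳ_h = (1025·6.8 + 975·2.4 + 1200·3.9 + 275·5.9 + 225·4.6)/3700 = 4.49932
V̂(ȳ_st) = Σ W_h² (1 − n_h/N_h) s_h²/n_h, with W_h = N_h/N and N = 3700:
  stratum 1: (1025/3700)²·(1 − 48/1025)·1.2²/48 = 0.0021945
  stratum 2: (975/3700)²·(1 − 92/975)·0.7²/92 = 0.000334942
  stratum 3: (1200/3700)²·(1 − 229/1200)·0.6²/229 = 0.000133802
  stratum 4: (275/3700)²·(1 − 7/275)·1.0²/7 = 0.00076907
  stratum 5: (225/3700)²·(1 − 42/225)·1.4²/42 = 0.000140358
V̂(ȳ_st) = 0.00357268
SE(ȳ_st) = √0.00357268 = 0.0597719

ȳ_st ≈ 4.50, SE ≈ 0.0598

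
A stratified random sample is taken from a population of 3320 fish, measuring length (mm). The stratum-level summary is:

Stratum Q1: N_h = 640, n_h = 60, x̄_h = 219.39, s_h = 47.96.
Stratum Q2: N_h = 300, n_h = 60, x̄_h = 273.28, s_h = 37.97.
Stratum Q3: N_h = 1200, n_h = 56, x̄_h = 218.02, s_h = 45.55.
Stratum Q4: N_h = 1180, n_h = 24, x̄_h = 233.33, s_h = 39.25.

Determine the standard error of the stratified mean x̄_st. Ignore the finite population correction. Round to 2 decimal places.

SE(x̄_st) ≈ 3.82

V̂(x̄_st) = Σ W_h² s_h²/n_h, with W_h = N_h/N and N = 3320:
  stratum Q1: (640/3320)²·47.96²/60 = 1.42459
  stratum Q2: (300/3320)²·37.97²/60 = 0.196199
  stratum Q3: (1200/3320)²·45.55²/56 = 4.84033
  stratum Q4: (1180/3320)²·39.25²/24 = 8.10879
V̂(x̄_st) = 14.5699
SE(x̄_st) = √14.5699 = 3.81706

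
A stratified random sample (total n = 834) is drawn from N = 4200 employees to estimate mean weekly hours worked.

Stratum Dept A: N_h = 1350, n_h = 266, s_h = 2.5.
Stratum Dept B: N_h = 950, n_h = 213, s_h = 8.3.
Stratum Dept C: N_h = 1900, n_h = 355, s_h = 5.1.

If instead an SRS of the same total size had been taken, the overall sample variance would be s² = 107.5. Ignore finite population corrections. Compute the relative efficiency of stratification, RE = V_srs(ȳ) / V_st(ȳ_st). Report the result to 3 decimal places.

RE ≈ 3.795

V̂(ȳ_st) = Σ W_h² s_h²/n_h, with W_h = N_h/N and N = 4200:
  stratum Dept A: (1350/4200)²·2.5²/266 = 0.00242755
  stratum Dept B: (950/4200)²·8.3²/213 = 0.0165472
  stratum Dept C: (1900/4200)²·5.1²/355 = 0.0149941
V_st = 0.0339689
V_srs = s²/n = 107.5/834 = 0.128897
Relative efficiency = V_srs / V_st = 0.128897/0.0339689 = 3.7946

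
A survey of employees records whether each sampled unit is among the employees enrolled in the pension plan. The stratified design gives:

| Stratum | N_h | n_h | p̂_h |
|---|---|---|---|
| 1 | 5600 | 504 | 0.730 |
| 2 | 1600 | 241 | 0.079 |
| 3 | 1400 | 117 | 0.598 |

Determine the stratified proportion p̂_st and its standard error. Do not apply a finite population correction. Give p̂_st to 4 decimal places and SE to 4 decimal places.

N = 8600; stratum weights W_h = N_h/N.
p̂_st = Σ W_h p̂_h = (5600·0.730 + 1600·0.079 + 1400·0.598)/8600 = 0.58740
V̂(p̂_st) = Σ W_h² p̂_h(1−p̂_h)/(n_h−1):
  stratum 1: (5600/8600)²·0.730·0.270/503 = 0.000166149
  stratum 2: (1600/8600)²·0.079·0.921/240 = 1.04935e-05
  stratum 3: (1400/8600)²·0.598·0.402/116 = 5.49197e-05
V̂(p̂_st) = 0.000231562; SE = √V̂ = 0.0152172

p̂_st ≈ 0.5874, SE ≈ 0.0152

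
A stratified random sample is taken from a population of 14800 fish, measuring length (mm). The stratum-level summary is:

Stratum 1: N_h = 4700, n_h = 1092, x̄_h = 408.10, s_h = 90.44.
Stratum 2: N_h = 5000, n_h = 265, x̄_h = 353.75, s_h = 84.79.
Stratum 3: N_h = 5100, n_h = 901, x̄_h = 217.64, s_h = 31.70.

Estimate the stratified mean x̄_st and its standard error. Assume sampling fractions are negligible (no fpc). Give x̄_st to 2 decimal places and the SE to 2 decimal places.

x̄_st = Σ W_h x̄_h = (4700·408.10 + 5000·353.75 + 5100·217.64)/14800 = 324.10703
V̂(x̄_st) = Σ W_h² s_h²/n_h, with W_h = N_h/N and N = 14800:
  stratum 1: (4700/14800)²·90.44²/1092 = 0.755389
  stratum 2: (5000/14800)²·84.79²/265 = 3.09642
  stratum 3: (5100/14800)²·31.70²/901 = 0.132437
V̂(x̄_st) = 3.98425
SE(x̄_st) = √3.98425 = 1.99606

x̄_st ≈ 324.11, SE ≈ 2.00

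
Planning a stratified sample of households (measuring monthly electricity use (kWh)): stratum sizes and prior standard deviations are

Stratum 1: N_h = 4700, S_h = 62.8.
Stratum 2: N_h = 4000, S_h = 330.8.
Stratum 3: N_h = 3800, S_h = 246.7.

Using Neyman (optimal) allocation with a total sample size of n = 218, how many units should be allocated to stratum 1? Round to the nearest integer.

Neyman allocation: n_h = n · N_h S_h / Σ N_i S_i, with n = 218.
  stratum 1: N_h·S_h = 4700·62.8 = 295160.00
  stratum 2: N_h·S_h = 4000·330.8 = 1323200.00
  stratum 3: N_h·S_h = 3800·246.7 = 937460.00
Σ N_h S_h = 2555820.00
n for stratum 1 = 218·295160.00/2555820.00 = 25.176 → 25

25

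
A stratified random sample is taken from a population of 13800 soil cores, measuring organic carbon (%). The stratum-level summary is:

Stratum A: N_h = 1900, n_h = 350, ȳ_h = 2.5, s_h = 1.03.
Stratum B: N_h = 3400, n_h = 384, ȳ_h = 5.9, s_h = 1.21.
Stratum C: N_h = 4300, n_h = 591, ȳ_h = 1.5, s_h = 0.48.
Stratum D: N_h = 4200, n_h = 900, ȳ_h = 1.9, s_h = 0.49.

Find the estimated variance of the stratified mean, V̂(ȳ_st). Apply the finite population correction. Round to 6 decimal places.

V̂(ȳ_st) ≈ 0.000304

V̂(ȳ_st) = Σ W_h² (1 − n_h/N_h) s_h²/n_h, with W_h = N_h/N and N = 13800:
  stratum A: (1900/13800)²·(1 − 350/1900)·1.03²/350 = 4.68742e-05
  stratum B: (3400/13800)²·(1 − 384/3400)·1.21²/384 = 0.000205301
  stratum C: (4300/13800)²·(1 − 591/4300)·0.48²/591 = 3.26484e-05
  stratum D: (4200/13800)²·(1 − 900/4200)·0.49²/900 = 1.94158e-05
V̂(ȳ_st) = 0.00030424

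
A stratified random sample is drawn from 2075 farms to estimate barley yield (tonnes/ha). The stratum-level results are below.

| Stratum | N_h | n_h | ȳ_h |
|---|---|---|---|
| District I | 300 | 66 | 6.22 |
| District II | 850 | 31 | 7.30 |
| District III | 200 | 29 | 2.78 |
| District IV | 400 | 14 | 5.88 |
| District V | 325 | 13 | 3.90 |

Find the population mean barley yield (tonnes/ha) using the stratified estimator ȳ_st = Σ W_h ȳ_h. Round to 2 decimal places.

N = Σ N_h = 2075. Stratum weights W_h = N_h/N.
ȳ_st = (300·6.22 + 850·7.30 + 200·2.78 + 400·5.88 + 325·3.90) / 2075 = 5.9019

ȳ_st ≈ 5.90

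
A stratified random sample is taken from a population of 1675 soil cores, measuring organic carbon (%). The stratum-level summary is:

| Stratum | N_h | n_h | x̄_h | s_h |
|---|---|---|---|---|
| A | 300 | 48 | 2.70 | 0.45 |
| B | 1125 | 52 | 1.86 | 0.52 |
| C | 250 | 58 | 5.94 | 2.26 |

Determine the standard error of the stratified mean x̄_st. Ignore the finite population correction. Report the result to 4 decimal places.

V̂(x̄_st) = Σ W_h² s_h²/n_h, with W_h = N_h/N and N = 1675:
  stratum A: (300/1675)²·0.45²/48 = 0.000135331
  stratum B: (1125/1675)²·0.52²/52 = 0.00234573
  stratum C: (250/1675)²·2.26²/58 = 0.00196173
V̂(x̄_st) = 0.0044428
SE(x̄_st) = √0.0044428 = 0.0666543

SE(x̄_st) ≈ 0.0667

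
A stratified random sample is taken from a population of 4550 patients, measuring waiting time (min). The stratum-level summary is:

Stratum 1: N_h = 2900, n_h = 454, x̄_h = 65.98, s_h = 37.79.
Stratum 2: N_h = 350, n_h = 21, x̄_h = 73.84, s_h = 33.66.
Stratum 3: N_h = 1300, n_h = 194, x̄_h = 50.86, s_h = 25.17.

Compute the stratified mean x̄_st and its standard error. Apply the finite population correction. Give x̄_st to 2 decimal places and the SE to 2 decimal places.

x̄_st = Σ W_h x̄_h = (2900·65.98 + 350·73.84 + 1300·50.86)/4550 = 62.26462
V̂(x̄_st) = Σ W_h² (1 − n_h/N_h) s_h²/n_h, with W_h = N_h/N and N = 4550:
  stratum 1: (2900/4550)²·(1 − 454/2900)·37.79²/454 = 1.07778
  stratum 2: (350/4550)²·(1 − 21/350)·33.66²/21 = 0.300089
  stratum 3: (1300/4550)²·(1 − 194/1300)·25.17²/194 = 0.226799
V̂(x̄_st) = 1.60467
SE(x̄_st) = √1.60467 = 1.26675

x̄_st ≈ 62.26, SE ≈ 1.27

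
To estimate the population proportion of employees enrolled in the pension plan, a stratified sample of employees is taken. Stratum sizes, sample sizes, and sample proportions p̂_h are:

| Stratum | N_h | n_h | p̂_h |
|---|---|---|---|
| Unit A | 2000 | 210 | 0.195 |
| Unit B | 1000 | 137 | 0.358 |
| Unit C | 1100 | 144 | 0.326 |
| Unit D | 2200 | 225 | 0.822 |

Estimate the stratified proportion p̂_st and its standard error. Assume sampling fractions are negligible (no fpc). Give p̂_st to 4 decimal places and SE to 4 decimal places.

p̂_st ≈ 0.4627, SE ≈ 0.0156

N = 6300; stratum weights W_h = N_h/N.
p̂_st = Σ W_h p̂_h = (2000·0.195 + 1000·0.358 + 1100·0.326 + 2200·0.822)/6300 = 0.46270
V̂(p̂_st) = Σ W_h² p̂_h(1−p̂_h)/(n_h−1):
  stratum Unit A: (2000/6300)²·0.195·0.805/209 = 7.56943e-05
  stratum Unit B: (1000/6300)²·0.358·0.642/136 = 4.25793e-05
  stratum Unit C: (1100/6300)²·0.326·0.674/143 = 4.68431e-05
  stratum Unit D: (2200/6300)²·0.822·0.178/224 = 7.96541e-05
V̂(p̂_st) = 0.000244771; SE = √V̂ = 0.0156452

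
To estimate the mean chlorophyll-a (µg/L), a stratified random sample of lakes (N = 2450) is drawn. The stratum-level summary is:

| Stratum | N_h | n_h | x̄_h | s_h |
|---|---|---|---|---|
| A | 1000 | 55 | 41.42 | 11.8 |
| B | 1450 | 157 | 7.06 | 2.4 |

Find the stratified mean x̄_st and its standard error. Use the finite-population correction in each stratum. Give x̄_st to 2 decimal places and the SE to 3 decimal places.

x̄_st = Σ W_h x̄_h = (1000·41.42 + 1450·7.06)/2450 = 21.08449
V̂(x̄_st) = Σ W_h² (1 − n_h/N_h) s_h²/n_h, with W_h = N_h/N and N = 2450:
  stratum A: (1000/2450)²·(1 − 55/1000)·11.8²/55 = 0.398567
  stratum B: (1450/2450)²·(1 − 157/1450)·2.4²/157 = 0.0114593
V̂(x̄_st) = 0.410026
SE(x̄_st) = √0.410026 = 0.640333

x̄_st ≈ 21.08, SE ≈ 0.640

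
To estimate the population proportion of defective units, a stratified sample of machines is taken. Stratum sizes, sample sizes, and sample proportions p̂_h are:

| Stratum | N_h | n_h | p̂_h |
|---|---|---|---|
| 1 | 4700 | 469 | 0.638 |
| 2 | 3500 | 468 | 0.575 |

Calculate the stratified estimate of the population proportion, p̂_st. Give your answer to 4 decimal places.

p̂_st ≈ 0.6111

N = 8200; stratum weights W_h = N_h/N.
p̂_st = Σ W_h p̂_h = (4700·0.638 + 3500·0.575)/8200 = 0.61111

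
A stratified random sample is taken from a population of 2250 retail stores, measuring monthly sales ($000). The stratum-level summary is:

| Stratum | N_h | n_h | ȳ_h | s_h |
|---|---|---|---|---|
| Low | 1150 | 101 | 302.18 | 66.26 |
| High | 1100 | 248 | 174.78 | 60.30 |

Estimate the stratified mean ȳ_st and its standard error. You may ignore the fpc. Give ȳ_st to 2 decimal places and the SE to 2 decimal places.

ȳ_st = Σ W_h ȳ_h = (1150·302.18 + 1100·174.78)/2250 = 239.89556
V̂(ȳ_st) = Σ W_h² s_h²/n_h, with W_h = N_h/N and N = 2250:
  stratum Low: (1150/2250)²·66.26²/101 = 11.3557
  stratum High: (1100/2250)²·60.30²/248 = 3.50432
V̂(ȳ_st) = 14.86
SE(ȳ_st) = √14.86 = 3.85486

ȳ_st ≈ 239.90, SE ≈ 3.85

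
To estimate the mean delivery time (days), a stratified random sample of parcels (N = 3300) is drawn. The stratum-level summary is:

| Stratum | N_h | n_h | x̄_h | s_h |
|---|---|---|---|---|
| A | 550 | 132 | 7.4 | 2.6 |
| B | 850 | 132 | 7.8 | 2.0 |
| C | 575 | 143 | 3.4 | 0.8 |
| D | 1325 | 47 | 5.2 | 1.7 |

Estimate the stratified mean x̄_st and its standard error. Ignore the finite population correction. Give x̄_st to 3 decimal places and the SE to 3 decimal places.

x̄_st = Σ W_h x̄_h = (550·7.4 + 850·7.8 + 575·3.4 + 1325·5.2)/3300 = 5.92273
V̂(x̄_st) = Σ W_h² s_h²/n_h, with W_h = N_h/N and N = 3300:
  stratum A: (550/3300)²·2.6²/132 = 0.00142256
  stratum B: (850/3300)²·2.0²/132 = 0.00201046
  stratum C: (575/3300)²·0.8²/143 = 0.000135879
  stratum D: (1325/3300)²·1.7²/47 = 0.00991297
V̂(x̄_st) = 0.0134819
SE(x̄_st) = √0.0134819 = 0.116111

x̄_st ≈ 5.923, SE ≈ 0.116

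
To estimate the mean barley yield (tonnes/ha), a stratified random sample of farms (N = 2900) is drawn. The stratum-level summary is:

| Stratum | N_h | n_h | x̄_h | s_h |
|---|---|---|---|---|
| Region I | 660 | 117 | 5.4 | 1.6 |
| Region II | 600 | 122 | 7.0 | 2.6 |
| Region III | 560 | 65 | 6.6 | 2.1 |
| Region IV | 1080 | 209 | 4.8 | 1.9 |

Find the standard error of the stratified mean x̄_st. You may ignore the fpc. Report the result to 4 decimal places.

SE(x̄_st) ≈ 0.0918

V̂(x̄_st) = Σ W_h² s_h²/n_h, with W_h = N_h/N and N = 2900:
  stratum Region I: (660/2900)²·1.6²/117 = 0.0011333
  stratum Region II: (600/2900)²·2.6²/122 = 0.00237188
  stratum Region III: (560/2900)²·2.1²/65 = 0.00252991
  stratum Region IV: (1080/2900)²·1.9²/209 = 0.00239559
V̂(x̄_st) = 0.00843069
SE(x̄_st) = √0.00843069 = 0.0918188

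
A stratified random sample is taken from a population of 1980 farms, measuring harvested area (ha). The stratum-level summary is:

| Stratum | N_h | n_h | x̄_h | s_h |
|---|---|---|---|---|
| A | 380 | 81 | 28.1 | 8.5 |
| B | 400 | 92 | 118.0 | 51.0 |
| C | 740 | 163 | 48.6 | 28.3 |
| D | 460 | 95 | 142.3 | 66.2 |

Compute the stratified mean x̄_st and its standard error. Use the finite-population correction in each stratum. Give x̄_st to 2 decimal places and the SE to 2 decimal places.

x̄_st ≈ 80.45, SE ≈ 1.85

x̄_st = Σ W_h x̄_h = (380·28.1 + 400·118.0 + 740·48.6 + 460·142.3)/1980 = 80.45455
V̂(x̄_st) = Σ W_h² (1 − n_h/N_h) s_h²/n_h, with W_h = N_h/N and N = 1980:
  stratum A: (380/1980)²·(1 − 81/380)·8.5²/81 = 0.025851
  stratum B: (400/1980)²·(1 − 92/400)·51.0²/92 = 0.88845
  stratum C: (740/1980)²·(1 − 163/740)·28.3²/163 = 0.535134
  stratum D: (460/1980)²·(1 − 95/460)·66.2²/95 = 1.97566
V̂(x̄_st) = 3.4251
SE(x̄_st) = √3.4251 = 1.8507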